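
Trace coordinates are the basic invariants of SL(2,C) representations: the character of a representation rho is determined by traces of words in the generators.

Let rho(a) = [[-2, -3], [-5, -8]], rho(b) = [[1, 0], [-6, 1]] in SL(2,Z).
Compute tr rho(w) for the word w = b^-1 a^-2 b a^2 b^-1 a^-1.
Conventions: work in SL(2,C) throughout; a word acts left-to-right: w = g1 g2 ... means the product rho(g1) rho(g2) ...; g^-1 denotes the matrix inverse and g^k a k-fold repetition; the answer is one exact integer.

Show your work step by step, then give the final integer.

259208

rho(b^-1) = [[1, 0], [6, 1]]
... * rho(a^-1) = [[-8, 3], [5, -2]]  ->  [[-8, 3], [-43, 16]]
... * rho(a^-1) = [[-8, 3], [5, -2]]  ->  [[79, -30], [424, -161]]
... * rho(b) = [[1, 0], [-6, 1]]  ->  [[259, -30], [1390, -161]]
... * rho(a) = [[-2, -3], [-5, -8]]  ->  [[-368, -537], [-1975, -2882]]
... * rho(a) = [[-2, -3], [-5, -8]]  ->  [[3421, 5400], [18360, 28981]]
... * rho(b^-1) = [[1, 0], [6, 1]]  ->  [[35821, 5400], [192246, 28981]]
... * rho(a^-1) = [[-8, 3], [5, -2]]  ->  [[-259568, 96663], [-1393063, 518776]]
tr = -259568 + 518776 = 259208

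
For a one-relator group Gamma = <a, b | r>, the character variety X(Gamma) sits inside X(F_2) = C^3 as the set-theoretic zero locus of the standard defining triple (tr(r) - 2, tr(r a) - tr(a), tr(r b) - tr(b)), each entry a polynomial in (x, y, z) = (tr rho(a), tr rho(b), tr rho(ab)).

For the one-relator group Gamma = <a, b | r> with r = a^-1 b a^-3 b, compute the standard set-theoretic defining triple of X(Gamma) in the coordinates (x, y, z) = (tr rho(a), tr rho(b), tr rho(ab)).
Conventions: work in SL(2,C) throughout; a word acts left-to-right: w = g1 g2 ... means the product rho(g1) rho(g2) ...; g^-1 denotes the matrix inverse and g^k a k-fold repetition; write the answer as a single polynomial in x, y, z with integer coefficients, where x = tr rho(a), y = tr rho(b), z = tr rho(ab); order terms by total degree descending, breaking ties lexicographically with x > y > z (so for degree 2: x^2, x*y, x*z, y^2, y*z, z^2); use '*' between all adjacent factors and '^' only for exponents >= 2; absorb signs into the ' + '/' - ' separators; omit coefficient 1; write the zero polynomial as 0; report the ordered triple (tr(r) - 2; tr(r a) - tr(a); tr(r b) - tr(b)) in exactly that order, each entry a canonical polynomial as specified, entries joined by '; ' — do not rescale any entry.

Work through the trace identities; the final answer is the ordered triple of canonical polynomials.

trace(b^2) = trace(b) trace(b) - trace(1)   [square of b] = y^2 - 2
and trace(b^2 a) = trace(b) trace(a b) - trace(a)   [square of b] = y*z - x
next, trace(b a^-1 b) = trace(b^2) trace(a) - trace(b^2 a)   [inverse elimination on a] = x*y^2 - y*z - x
trace(b a b a) = trace(a b) trace(a b) - trace(1)   [split at a repeated a] = z^2 - 2
trace(b a^-1 b a) = trace(b a b) trace(a) - trace(b a b a)   [inverse elimination on a] = x*y*z - x^2 - z^2 + 2
and trace(b a^-1 b a^-1) = trace(b a^-1 b) trace(a) - trace(b a^-1 b a)   [inverse elimination on a] = x^2*y^2 - 2*x*y*z + z^2 - 2
trace(a^-1 b a^-1 b a^-1) = trace(b a^-1 b a^-1) trace(a) - trace(b a^-1 b)   [inverse elimination on a] = x^3*y^2 - 2*x^2*y*z - x*y^2 + x*z^2 + y*z - x
and trace(a^-1 b a^-3 b) = trace(a^-1 b a^-1 b a^-1) trace(a) - trace(a^-1 b a^-1 b)   [inverse elimination on a] = x^4*y^2 - 2*x^3*y*z - 2*x^2*y^2 + x^2*z^2 + 3*x*y*z - x^2 - z^2 + 2
next, trace(b^2 a^-2) = trace(b^2 a^-1) trace(a) - trace(b^2) = x^2*y^2 - x*y*z - x^2 - y^2 + 2
next, trace(b a^-3 b) = trace(b^2 a^-2) trace(a) - trace(b^2 a^-1) = x^3*y^2 - x^2*y*z - x^3 - 2*x*y^2 + y*z + 3*x
next, trace(b^3) = trace(b) trace(b^2) - trace(b)   [square of b] = y^3 - 3*y
and trace(b^3 a) = trace(b) trace(a b^2) - trace(a b)   [square of b] = y^2*z - x*y - z
trace(b a^-1 b^2) = trace(b^3) trace(a) - trace(b^3 a)   [inverse elimination on a] = x*y^3 - y^2*z - 2*x*y + z
trace(a b a) = trace(a) trace(b a) - trace(b)   [square of a] = x*z - y
trace(b^2 a b a) = trace(b) trace(a b a b) - trace(a b a)   [square of b] = y*z^2 - x*z - y
trace(b a^-1 b^2 a) = trace(b^2 a b) trace(a) - trace(b^2 a b a)   [inverse elimination on a] = x*y^2*z - x^2*y - y*z^2 + y
and trace(b^2 a^-1 b a^-1) = trace(b a^-1 b^2) trace(a) - trace(b a^-1 b^2 a)   [inverse elimination on a] = x^2*y^3 - 2*x*y^2*z - x^2*y + y*z^2 + x*z - y
trace(a^-2 b^2 a^-1 b) = trace(b^2 a^-1 b a^-1) trace(a) - trace(b^2 a^-1 b)   [inverse elimination on a] = x^3*y^3 - 2*x^2*y^2*z - x^3*y - x*y^3 + x*y*z^2 + x^2*z + y^2*z + x*y - z
trace(a^-1 b a^-3 b^2) = trace(a^-2 b^2 a^-1 b) trace(a) - trace(a^-2 b^2 a^-1 b a)   [inverse elimination on a] = x^4*y^3 - 2*x^3*y^2*z - x^4*y - 2*x^2*y^3 + x^2*y*z^2 + x^3*z + 3*x*y^2*z + 2*x^2*y - y*z^2 - 2*x*z + y
assemble the triple (trace(r) - 2; trace(r a) - x; trace(r b) - y)

x^4*y^2 - 2*x^3*y*z - 2*x^2*y^2 + x^2*z^2 + 3*x*y*z - x^2 - z^2; x^3*y^2 - x^2*y*z - x^3 - 2*x*y^2 + y*z + 2*x; x^4*y^3 - 2*x^3*y^2*z - x^4*y - 2*x^2*y^3 + x^2*y*z^2 + x^3*z + 3*x*y^2*z + 2*x^2*y - y*z^2 - 2*x*z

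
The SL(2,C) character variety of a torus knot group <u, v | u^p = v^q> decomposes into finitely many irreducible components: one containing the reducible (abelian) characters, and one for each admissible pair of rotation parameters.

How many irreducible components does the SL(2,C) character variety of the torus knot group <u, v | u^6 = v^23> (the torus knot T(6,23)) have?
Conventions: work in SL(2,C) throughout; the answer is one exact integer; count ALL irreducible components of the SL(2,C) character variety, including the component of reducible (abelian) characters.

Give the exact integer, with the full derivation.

In the torus knot group T(6,23), u^6 = v^23 is central, so an irreducible representation sends it to +I or -I (Schur).
So on each irreducible component the traces are pinned: tr(u) = 2*cos(pi*alpha/6) with 1 <= alpha <= 5, tr(v) = 2*cos(pi*beta/23) with 1 <= beta <= 22.
Consistency of u^6 = (-1)^alpha I with v^23 = (-1)^beta I forces alpha = beta (mod 2).
Counting: 3 odd alphas x 11 odd betas + 2 even alphas x 11 even betas = 33 + 22 = 55.
Total: 55 irreducible-character components + 1 reducible (abelian) component = 56.

56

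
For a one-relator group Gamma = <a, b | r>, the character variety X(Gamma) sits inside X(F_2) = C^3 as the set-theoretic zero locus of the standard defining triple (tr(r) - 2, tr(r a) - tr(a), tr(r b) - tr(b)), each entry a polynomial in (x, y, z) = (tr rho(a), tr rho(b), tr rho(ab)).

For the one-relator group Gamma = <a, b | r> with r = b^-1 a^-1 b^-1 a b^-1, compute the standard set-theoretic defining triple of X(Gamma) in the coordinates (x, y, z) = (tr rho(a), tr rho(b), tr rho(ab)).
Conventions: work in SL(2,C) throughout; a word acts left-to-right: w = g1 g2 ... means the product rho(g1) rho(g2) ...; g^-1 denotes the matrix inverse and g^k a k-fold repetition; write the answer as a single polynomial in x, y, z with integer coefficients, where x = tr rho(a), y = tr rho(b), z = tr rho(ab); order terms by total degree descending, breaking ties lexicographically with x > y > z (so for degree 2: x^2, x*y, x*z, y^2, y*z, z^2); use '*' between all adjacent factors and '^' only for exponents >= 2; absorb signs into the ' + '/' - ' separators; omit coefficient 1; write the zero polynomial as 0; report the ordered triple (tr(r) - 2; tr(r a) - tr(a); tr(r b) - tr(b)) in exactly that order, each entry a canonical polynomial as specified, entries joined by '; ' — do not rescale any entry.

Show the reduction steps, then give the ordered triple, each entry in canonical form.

tr(b^-1) = tr(b) = y
tr(b a b) = tr(b) tr(a b) - tr(a) = y*z - x
tr(b a b a) = tr(b a) tr(b a) - tr(1)   [split at repeated b] = z^2 - 2
tr(a b a^-1 b) = tr(b a b) tr(a) - tr(b a b a) = x*y*z - x^2 - z^2 + 2
tr(a^-1 b^-1 a b) = tr(a b a^-1) tr(b) - tr(a b a^-1 b) = -x*y*z + x^2 + y^2 + z^2 - 2
tr(a^-1 b^-1 a b^-1) = tr(a^-1 b^-1 a) tr(b) - tr(a^-1 b^-1 a b) = x*y*z - x^2 - z^2 + 2
tr(b^-1 a^-1 b^-1 a b^-1) = tr(a^-1 b^-1 a b^-1) tr(b) - tr(a^-1 b^-1 a) = x*y^2*z - x^2*y - y*z^2 + y
tr(b^-1 a) = tr(a) tr(b) - tr(a b) = x*y - z
tr(a^2) = tr(a) tr(a) - tr(1) = x^2 - 2
tr(b a^2) = tr(a) tr(b a) - tr(b) = x*z - y
tr(a^2 b a) = tr(a) tr(b a^2) - tr(b a) = x^2*z - x*y - z
tr(a^2 b a b) = tr(a) tr(b a b a) - tr(b a b) = x*z^2 - y*z - x
tr(b^-1 a^2 b a) = tr(a^2 b a) tr(b) - tr(a^2 b a b) = x^2*y*z - x*y^2 - x*z^2 + x
tr(a^-1 b^-1 a^2 b) = tr(b^-1 a^2 b) tr(a) - tr(b^-1 a^2 b a) = -x^2*y*z + x^3 + x*y^2 + x*z^2 - 3*x
tr(a b^-1 a^-1 b^-1 a) = tr(a^-1 b^-1 a^2) tr(b) - tr(a^-1 b^-1 a^2 b) = x^2*y*z - x^3 - x*z^2 - y*z + 3*x
tr(a b a b a b) = tr(a b) tr(a b a b) - tr(a^-1 b^-1)   [split at repeated a] = z^3 - 3*z
tr(b^-1 a b a b a) = tr(a b a b a) tr(b) - tr(a b a b a b) = x*y*z^2 - y^2*z - z^3 - x*y + 3*z
tr(a^-1 b^-1 a b a b) = tr(b^-1 a b a b) tr(a) - tr(b^-1 a b a b a) = -x*y*z^2 + x^2*z + y^2*z + z^3 - 3*z
tr(a b^-1 a^-1 b^-1 a b) = tr(a^-1 b^-1 a b a) tr(b) - tr(a^-1 b^-1 a b a b) = x*y*z^2 - x^2*z - y^2*z - z^3 + x*y + 3*z
tr(b^-1 a^-1 b^-1 a b^-1 a) = tr(a b^-1 a^-1 b^-1 a) tr(b) - tr(a b^-1 a^-1 b^-1 a b) = x^2*y^2*z - x^3*y - 2*x*y*z^2 + x^2*z + z^3 + 2*x*y - 3*z
assemble the triple (tr(r) - 2; tr(r a) - x; tr(r b) - y)

x*y^2*z - x^2*y - y*z^2 + y - 2; x^2*y^2*z - x^3*y - 2*x*y*z^2 + x^2*z + z^3 + 2*x*y - x - 3*z; x*y*z - x^2 - z^2 - y + 2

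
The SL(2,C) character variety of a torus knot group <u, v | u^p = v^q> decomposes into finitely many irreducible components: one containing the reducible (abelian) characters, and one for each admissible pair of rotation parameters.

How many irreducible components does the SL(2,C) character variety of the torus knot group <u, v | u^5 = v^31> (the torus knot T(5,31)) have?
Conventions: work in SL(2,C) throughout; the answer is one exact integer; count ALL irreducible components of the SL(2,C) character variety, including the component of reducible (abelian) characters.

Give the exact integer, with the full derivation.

Gamma = < u, v | u^5 = v^31 > (torus knot T(5,31)); the central element u^5 = v^31 acts as +I or -I in any irreducible SL(2,C) representation.
On an irreducible component, tr(u) is locked at 2*cos(pi*alpha/5) for some alpha in 1..4, and tr(v) at 2*cos(pi*beta/31) for some beta in 1..30.
Consistency of u^5 = (-1)^alpha I with v^31 = (-1)^beta I forces alpha = beta (mod 2).
Counting: 2 odd alphas x 15 odd betas + 2 even alphas x 15 even betas = 30 + 30 = 60.
components with irreducible characters: 60; plus the single component of reducible (abelian) characters: total 61.

61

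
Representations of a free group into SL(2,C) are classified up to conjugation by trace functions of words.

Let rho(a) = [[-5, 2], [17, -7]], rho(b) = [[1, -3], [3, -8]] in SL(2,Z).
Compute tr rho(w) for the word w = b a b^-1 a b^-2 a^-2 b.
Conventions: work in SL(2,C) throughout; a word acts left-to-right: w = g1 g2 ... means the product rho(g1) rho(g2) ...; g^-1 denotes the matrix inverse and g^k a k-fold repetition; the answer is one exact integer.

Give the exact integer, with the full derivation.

rho(b) = [[1, -3], [3, -8]]
... * rho(a) = [[-5, 2], [17, -7]]  ->  [[-56, 23], [-151, 62]]
... * rho(b^-1) = [[-8, 3], [-3, 1]]  ->  [[379, -145], [1022, -391]]
... * rho(a) = [[-5, 2], [17, -7]]  ->  [[-4360, 1773], [-11757, 4781]]
... * rho(b^-1) = [[-8, 3], [-3, 1]]  ->  [[29561, -11307], [79713, -30490]]
... * rho(b^-1) = [[-8, 3], [-3, 1]]  ->  [[-202567, 77376], [-546234, 208649]]
... * rho(a^-1) = [[-7, -2], [-17, -5]]  ->  [[102577, 18254], [276605, 49223]]
... * rho(a^-1) = [[-7, -2], [-17, -5]]  ->  [[-1028357, -296424], [-2773026, -799325]]
... * rho(b) = [[1, -3], [3, -8]]  ->  [[-1917629, 5456463], [-5171001, 14713678]]
tr = -1917629 + 14713678 = 12796049

12796049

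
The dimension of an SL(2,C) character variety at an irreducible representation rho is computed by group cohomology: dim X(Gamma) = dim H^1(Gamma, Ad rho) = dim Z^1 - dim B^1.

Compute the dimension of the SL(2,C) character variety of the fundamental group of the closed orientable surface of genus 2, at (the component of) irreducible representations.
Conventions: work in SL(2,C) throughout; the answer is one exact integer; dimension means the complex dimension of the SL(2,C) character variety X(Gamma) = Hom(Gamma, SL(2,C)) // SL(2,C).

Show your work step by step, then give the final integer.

pi_1 of the closed genus-2 surface has 4 generators bound by the single product-of-commutators relator.
Unconstrained cocycle data is one sl_2 vector per generator (12 dimensions), cut by the relator condition d_2(z) = 0.
d_2 is surjective at irreducible rho (its cokernel H^2 is dual to H^0 = 0), so dim Z^1 = 12 - 3 = 9.
dim B^1 = 3 (coboundaries, injective at irreducible rho).
Hence dim X = 9 - 3 = 6.

6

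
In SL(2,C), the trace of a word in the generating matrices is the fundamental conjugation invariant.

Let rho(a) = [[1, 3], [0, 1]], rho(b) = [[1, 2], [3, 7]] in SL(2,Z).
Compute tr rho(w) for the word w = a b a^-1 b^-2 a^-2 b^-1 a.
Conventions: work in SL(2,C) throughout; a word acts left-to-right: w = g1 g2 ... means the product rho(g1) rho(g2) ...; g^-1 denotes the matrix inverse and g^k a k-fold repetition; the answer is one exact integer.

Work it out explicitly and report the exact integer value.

rho(a) = [[1, 3], [0, 1]]
... * rho(b) = [[1, 2], [3, 7]]  ->  [[10, 23], [3, 7]]
... * rho(a^-1) = [[1, -3], [0, 1]]  ->  [[10, -7], [3, -2]]
... * rho(b^-1) = [[7, -2], [-3, 1]]  ->  [[91, -27], [27, -8]]
... * rho(b^-1) = [[7, -2], [-3, 1]]  ->  [[718, -209], [213, -62]]
... * rho(a^-1) = [[1, -3], [0, 1]]  ->  [[718, -2363], [213, -701]]
... * rho(a^-1) = [[1, -3], [0, 1]]  ->  [[718, -4517], [213, -1340]]
... * rho(b^-1) = [[7, -2], [-3, 1]]  ->  [[18577, -5953], [5511, -1766]]
... * rho(a) = [[1, 3], [0, 1]]  ->  [[18577, 49778], [5511, 14767]]
tr = 18577 + 14767 = 33344

33344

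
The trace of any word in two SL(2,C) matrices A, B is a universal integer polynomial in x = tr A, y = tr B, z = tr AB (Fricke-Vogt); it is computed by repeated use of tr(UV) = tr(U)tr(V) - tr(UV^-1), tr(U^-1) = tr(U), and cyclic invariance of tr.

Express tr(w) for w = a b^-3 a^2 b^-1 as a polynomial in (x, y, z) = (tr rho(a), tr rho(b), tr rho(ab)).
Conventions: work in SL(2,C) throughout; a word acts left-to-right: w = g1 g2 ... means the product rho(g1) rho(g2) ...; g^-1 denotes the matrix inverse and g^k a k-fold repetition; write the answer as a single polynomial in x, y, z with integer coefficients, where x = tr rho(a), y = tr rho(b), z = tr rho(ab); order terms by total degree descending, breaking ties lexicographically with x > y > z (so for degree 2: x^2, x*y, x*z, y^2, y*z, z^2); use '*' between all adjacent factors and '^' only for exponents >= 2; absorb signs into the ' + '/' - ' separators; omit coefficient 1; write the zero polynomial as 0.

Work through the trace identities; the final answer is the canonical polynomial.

and tr(a^2) = tr(a)*tr(a) - tr(1) = x^2 - 2
tr(a^3) = tr(a)*tr(a^2) - tr(a) = x^3 - 3*x
and tr(b a^2) = tr(a)*tr(b a) - tr(b) = x*z - y
next, tr(a^3 b) = tr(a)*tr(b a^2) - tr(b a) = x^2*z - x*y - z
tr(a^3 b^-1) = tr(a^3)*tr(b) - tr(a^3 b) = x^3*y - x^2*z - 2*x*y + z
next, tr(a b^-2 a^2) = tr(a^3 b^-1)*tr(b) - tr(a^3) = x^3*y^2 - x^2*y*z - x^3 - 2*x*y^2 + y*z + 3*x
and tr(b a b a) = tr(b a)*tr(b a) - tr(1) = z^2 - 2
tr(b a b) = tr(b)*tr(a b) - tr(a) = y*z - x
and tr(a^2 b a b) = tr(a)*tr(b a b a) - tr(b a b) = x*z^2 - y*z - x
tr(b^-1 a^2 b a) = tr(a^2 b a)*tr(b) - tr(a^2 b a b) = x^2*y*z - x*y^2 - x*z^2 + x
and tr(a b^-2 a^2 b) = tr(b^-1 a^2 b a)*tr(b) - tr(b^-1 a^2 b a b) = x^2*y^2*z - x*y^3 - x*y*z^2 - x^2*z + 2*x*y + z
and tr(b^-2 a^2 b^-1 a) = tr(a b^-2 a^2)*tr(b) - tr(a b^-2 a^2 b) = x^3*y^3 - 2*x^2*y^2*z - x^3*y - x*y^3 + x*y*z^2 + x^2*z + y^2*z + x*y - z
tr(a^2 b^-1 a b) = tr(a b a^2)*tr(b) - tr(a b a^2 b) = x^2*y*z - x*y^2 - x*z^2 + x
tr(b^-1 a^2 b^-1 a) = tr(a^2 b^-1 a)*tr(b) - tr(a^2 b^-1 a b) = x^3*y^2 - 2*x^2*y*z - x*y^2 + x*z^2 + y*z - x
next, tr(a b^-3 a^2 b^-1) = tr(b^-2 a^2 b^-1 a)*tr(b) - tr(b^-2 a^2 b^-1 a b) = x^3*y^4 - 2*x^2*y^3*z - 2*x^3*y^2 - x*y^4 + x*y^2*z^2 + 3*x^2*y*z + y^3*z + 2*x*y^2 - x*z^2 - 2*y*z + x

x^3*y^4 - 2*x^2*y^3*z - 2*x^3*y^2 - x*y^4 + x*y^2*z^2 + 3*x^2*y*z + y^3*z + 2*x*y^2 - x*z^2 - 2*y*z + x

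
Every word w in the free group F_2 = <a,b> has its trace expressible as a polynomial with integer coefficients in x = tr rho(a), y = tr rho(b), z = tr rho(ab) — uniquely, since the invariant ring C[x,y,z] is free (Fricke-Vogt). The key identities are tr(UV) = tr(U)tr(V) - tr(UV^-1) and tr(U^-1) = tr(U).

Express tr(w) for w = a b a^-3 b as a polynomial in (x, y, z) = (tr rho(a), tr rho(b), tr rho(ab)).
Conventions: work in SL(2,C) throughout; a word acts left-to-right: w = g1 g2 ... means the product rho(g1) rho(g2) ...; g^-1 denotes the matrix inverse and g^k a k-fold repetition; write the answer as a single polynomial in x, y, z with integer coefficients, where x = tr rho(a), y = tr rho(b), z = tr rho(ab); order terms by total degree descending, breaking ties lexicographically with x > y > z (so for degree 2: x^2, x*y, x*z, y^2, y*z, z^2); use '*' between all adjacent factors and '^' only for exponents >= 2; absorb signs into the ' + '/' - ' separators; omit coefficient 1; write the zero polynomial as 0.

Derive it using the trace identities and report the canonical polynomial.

trace(b a b) = trace(b) trace(a b) - trace(a) = y*z - x
trace(b a b a) = trace(a b) trace(a b) - trace(1)   [split at repeated a] = z^2 - 2
trace(a^-1 b a b) = trace(b a b) trace(a) - trace(b a b a) = x*y*z - x^2 - z^2 + 2
trace(b a b a^-2) = trace(a^-1 b a b) trace(a) - trace(a^-1 b a b a) = x^2*y*z - x^3 - x*z^2 - y*z + 3*x
trace(a b a^-3 b) = trace(b a b a^-2) trace(a) - trace(b a b a^-1) = x^3*y*z - x^4 - x^2*z^2 - 2*x*y*z + 4*x^2 + z^2 - 2

x^3*y*z - x^4 - x^2*z^2 - 2*x*y*z + 4*x^2 + z^2 - 2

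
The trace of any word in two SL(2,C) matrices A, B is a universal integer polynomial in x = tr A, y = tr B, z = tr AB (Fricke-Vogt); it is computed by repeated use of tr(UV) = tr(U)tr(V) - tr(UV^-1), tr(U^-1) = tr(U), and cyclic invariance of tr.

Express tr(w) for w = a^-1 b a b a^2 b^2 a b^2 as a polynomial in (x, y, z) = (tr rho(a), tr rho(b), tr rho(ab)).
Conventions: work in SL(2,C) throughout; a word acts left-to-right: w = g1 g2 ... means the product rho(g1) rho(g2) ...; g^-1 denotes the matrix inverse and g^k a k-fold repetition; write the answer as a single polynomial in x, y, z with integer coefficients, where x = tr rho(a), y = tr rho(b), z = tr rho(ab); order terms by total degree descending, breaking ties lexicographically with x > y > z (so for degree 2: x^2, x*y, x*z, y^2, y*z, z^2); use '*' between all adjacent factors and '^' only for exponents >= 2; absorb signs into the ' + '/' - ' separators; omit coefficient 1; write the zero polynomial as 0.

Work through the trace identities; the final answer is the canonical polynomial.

x^2*y^3*z^3 - 2*x^3*y^2*z^2 - x*y^4*z^2 - x*y^2*z^4 + x^4*y*z + x^2*y^3*z + x^2*y*z^3 + y^3*z^3 + 2*x*y^2*z^2 - 3*x^2*y*z - y^3*z - y*z^3 + x*y^2 + x*z^2 + y*z - x

so trace(a b a b) = trace(b a) * trace(b a) - trace(1)   [split at repeated b] = z^2 - 2
trace(b a b a b a) = trace(a b a b) * trace(a b) - trace(b a)   [split at repeated a] = z^3 - 3*z
reduce: trace(a b a) = trace(a) * trace(b a) - trace(b) = x*z - y
trace(b a b a b) = trace(b) * trace(a b a b) - trace(a b a) = y*z^2 - x*z - y
so trace(a b a^2 b a b) = trace(a) * trace(b a b a b a) - trace(b a b a b) = x*z^3 - y*z^2 - 2*x*z + y
trace(b a b) = trace(b) * trace(a b) - trace(a) = y*z - x
trace(b a^2 b a) = trace(a) * trace(b a b a) - trace(b a b) = x*z^2 - y*z - x
trace(b^2) = trace(b) * trace(b) - trace(1) = y^2 - 2
reduce: trace(b a^2 b) = trace(a) * trace(b^2 a) - trace(b^2) = x*y*z - x^2 - y^2 + 2
trace(a b a^2 b a) = trace(a) * trace(b a^2 b a) - trace(b a^2 b) = x^2*z^2 - 2*x*y*z + y^2 - 2
reduce: trace(a b^2 a b a^2 b) = trace(b) * trace(a b a^2 b a b) - trace(a b a^2 b a) = x*y*z^3 - x^2*z^2 - y^2*z^2 + 2
trace(b^2 a b) = trace(b) * trace(a b^2) - trace(a b) = y^2*z - x*y - z
trace(a b^2 a b a) = trace(a) * trace(b^2 a b a) - trace(b^2 a b) = x*y*z^2 - x^2*z - y^2*z + z
reduce: trace(a b^2 a b a^2) = trace(a) * trace(a b^2 a b a) - trace(a b^2 a b) = x^2*y*z^2 - x^3*z - x*y^2*z - y*z^2 + 2*x*z + y
so trace(a b a^2 b^2 a b^2) = trace(b) * trace(a b^2 a b a^2 b) - trace(a b^2 a b a^2) = x*y^2*z^3 - 2*x^2*y*z^2 - y^3*z^2 + x^3*z + x*y^2*z + y*z^2 - 2*x*z + y
reduce: trace(b^2 a b a b a) = trace(b) * trace(a b a b a b) - trace(a b a b a) = y*z^3 - x*z^2 - 2*y*z + x
reduce: trace(b^2 a b a b) = trace(b) * trace(a b a b^2) - trace(a b a b) = y^2*z^2 - x*y*z - y^2 - z^2 + 2
trace(a b a^2 b^2 a b) = trace(a) * trace(b^2 a b a b a) - trace(b^2 a b a b) = x*y*z^3 - x^2*z^2 - y^2*z^2 - x*y*z + x^2 + y^2 + z^2 - 2
trace(b a b a^2 b^2 a b^2) = trace(b) * trace(a b a^2 b^2 a b^2) - trace(a b a^2 b^2 a b) = x*y^3*z^3 - 2*x^2*y^2*z^2 - y^4*z^2 + x^3*y*z + x*y^3*z - x*y*z^3 + x^2*z^2 + 2*y^2*z^2 - x*y*z - x^2 - z^2 + 2
reduce: trace(a b a b a b a b) = trace(a b a b a b) * trace(a b) - trace(b a b a)   [split at repeated a] = z^4 - 4*z^2 + 2
reduce: trace(b^2 a b a b a b a) = trace(b) * trace(a b a b a b a b) - trace(a b a b a b a) = y*z^4 - x*z^3 - 3*y*z^2 + 2*x*z + y
reduce: trace(b^2 a b a b a b) = trace(b) * trace(a b a b a b^2) - trace(a b a b a b) = y^2*z^3 - x*y*z^2 - 2*y^2*z - z^3 + x*y + 3*z
so trace(a b a b a^2 b^2 a b) = trace(a) * trace(b^2 a b a b a b a) - trace(b^2 a b a b a b) = x*y*z^4 - x^2*z^3 - y^2*z^3 - 2*x*y*z^2 + 2*x^2*z + 2*y^2*z + z^3 - 3*z
trace(b^2 a^2 b a b a) = trace(a) * trace(b a b a b^2 a) - trace(b a b a b^2) = x*y*z^3 - x^2*z^2 - y^2*z^2 - x*y*z + x^2 + y^2 + z^2 - 2
trace(b a b^3) = trace(b) * trace(b^2 a b) - trace(b^2 a) = y^3*z - x*y^2 - 2*y*z + x
so trace(b^2 a^2 b a b) = trace(a) * trace(b a b^3 a) - trace(b a b^3) = x*y^2*z^2 - x^2*y*z - y^3*z - x*z^2 + 2*y*z + x
reduce: trace(a b a b a^2 b^2 a) = trace(a) * trace(b^2 a^2 b a b a) - trace(b^2 a^2 b a b) = x^2*y*z^3 - x^3*z^2 - 2*x*y^2*z^2 + y^3*z + x^3 + x*y^2 + 2*x*z^2 - 2*y*z - 3*x
reduce: trace(b a b a^2 b^2 a b^2 a) = trace(b) * trace(a b a b a^2 b^2 a b) - trace(a b a b a^2 b^2 a) = x*y^2*z^4 - 2*x^2*y*z^3 - y^3*z^3 + x^3*z^2 + 2*x^2*y*z + y^3*z + y*z^3 - x^3 - x*y^2 - 2*x*z^2 - y*z + 3*x
trace(a^-1 b a b a^2 b^2 a b^2) = trace(b a b a^2 b^2 a b^2) * trace(a) - trace(b a b a^2 b^2 a b^2 a) = x^2*y^3*z^3 - 2*x^3*y^2*z^2 - x*y^4*z^2 - x*y^2*z^4 + x^4*y*z + x^2*y^3*z + x^2*y*z^3 + y^3*z^3 + 2*x*y^2*z^2 - 3*x^2*y*z - y^3*z - y*z^3 + x*y^2 + x*z^2 + y*z - x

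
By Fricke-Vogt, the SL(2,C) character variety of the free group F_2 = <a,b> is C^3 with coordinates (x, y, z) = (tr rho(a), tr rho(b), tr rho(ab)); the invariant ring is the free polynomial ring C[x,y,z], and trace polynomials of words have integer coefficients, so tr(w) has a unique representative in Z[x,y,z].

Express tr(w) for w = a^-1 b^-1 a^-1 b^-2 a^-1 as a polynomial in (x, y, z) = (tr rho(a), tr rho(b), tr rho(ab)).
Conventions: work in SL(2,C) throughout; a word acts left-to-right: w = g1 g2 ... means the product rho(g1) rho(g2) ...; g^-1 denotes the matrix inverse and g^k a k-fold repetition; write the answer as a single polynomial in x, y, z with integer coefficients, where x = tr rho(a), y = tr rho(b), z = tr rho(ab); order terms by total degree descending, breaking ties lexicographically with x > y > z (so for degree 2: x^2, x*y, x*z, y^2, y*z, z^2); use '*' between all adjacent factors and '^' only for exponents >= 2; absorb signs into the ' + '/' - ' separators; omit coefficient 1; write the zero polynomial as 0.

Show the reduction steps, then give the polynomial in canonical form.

x*y*z^2 - x^2*z - y^2*z + z

tr(a^-1) = tr(a) = x
tr(a^-1 b) = tr(b) tr(a) - tr(b a) = x*y - z
tr(b^-1 a^-1) = tr(a^-1) tr(b) - tr(a^-1 b) = z
tr(b^-1 a^-1 b^-1) = tr(b^-1 a^-1) tr(b) - tr(b^-1 a^-1 b) = y*z - x
tr(b^-2 a^-1 b^-1) = tr(b^-1 a^-1 b^-1) tr(b) - tr(b^-1 a^-1) = y^2*z - x*y - z
tr(b a b a) = tr(b a) tr(b a) - tr(1) = z^2 - 2
tr(a b a^-1 b) = tr(b a b) tr(a) - tr(b a b a) = x*y*z - x^2 - z^2 + 2
tr(a^-1 b^-1 a b) = tr(a b a^-1) tr(b) - tr(a b a^-1 b) = -x*y*z + x^2 + y^2 + z^2 - 2
tr(a^-1 b^-1 a b^-1) = tr(a^-1 b^-1 a) tr(b) - tr(a^-1 b^-1 a b) = x*y*z - x^2 - z^2 + 2
tr(b^-2 a^-1 b^-1 a) = tr(a^-1 b^-1 a b^-1) tr(b) - tr(a^-1 b^-1 a) = x*y^2*z - x^2*y - y*z^2 + y
tr(b^-1 a^-1 b^-2 a^-1) = tr(b^-2 a^-1 b^-1) tr(a) - tr(b^-2 a^-1 b^-1 a) = y*z^2 - x*z - y
tr(a^-1 b^-1 a^-1 b^-2 a^-1) = tr(b^-1 a^-1 b^-2 a^-1) tr(a) - tr(b^-1 a^-1 b^-2) = x*y*z^2 - x^2*z - y^2*z + z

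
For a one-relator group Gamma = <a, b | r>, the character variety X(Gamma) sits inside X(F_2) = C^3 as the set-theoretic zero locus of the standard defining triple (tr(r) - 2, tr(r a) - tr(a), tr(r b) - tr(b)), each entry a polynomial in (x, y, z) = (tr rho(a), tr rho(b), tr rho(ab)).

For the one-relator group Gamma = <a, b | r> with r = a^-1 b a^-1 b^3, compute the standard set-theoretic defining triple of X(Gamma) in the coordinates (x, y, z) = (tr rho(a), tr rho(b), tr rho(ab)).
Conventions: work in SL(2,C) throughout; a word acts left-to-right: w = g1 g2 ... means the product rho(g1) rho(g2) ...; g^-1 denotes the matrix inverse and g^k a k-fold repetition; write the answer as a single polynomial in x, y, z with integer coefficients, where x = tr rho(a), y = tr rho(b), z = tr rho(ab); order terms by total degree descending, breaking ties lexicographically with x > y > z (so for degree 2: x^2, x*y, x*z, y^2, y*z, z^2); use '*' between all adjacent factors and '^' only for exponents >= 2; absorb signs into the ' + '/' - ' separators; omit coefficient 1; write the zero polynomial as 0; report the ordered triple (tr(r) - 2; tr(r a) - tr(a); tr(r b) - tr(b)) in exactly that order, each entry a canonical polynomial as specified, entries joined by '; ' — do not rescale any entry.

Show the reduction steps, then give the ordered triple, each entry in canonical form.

x^2*y^4 - 2*x*y^3*z - 2*x^2*y^2 + y^2*z^2 + 3*x*y*z - y^2 - z^2; x*y^4 - y^3*z - 3*x*y^2 + 2*y*z; x^2*y^5 - 2*x*y^4*z - 3*x^2*y^3 + y^3*z^2 + 5*x*y^2*z + x^2*y - y^3 - 2*y*z^2 - x*z + 2*y

trace(b^2) = trace(b)*trace(b) - trace(1)  (reduce the b square) = y^2 - 2
trace(b^3) = trace(b)*trace(b^2) - trace(b)  (reduce the b square) = y^3 - 3*y
trace(b^4) = trace(b)*trace(b^3) - trace(b^2)  (reduce the b square) = y^4 - 4*y^2 + 2
trace(b a b) = trace(b)*trace(a b) - trace(a)  (reduce the b square) = y*z - x
trace(b a b^2) = trace(b)*trace(b a b) - trace(b a)  (reduce the b square) = y^2*z - x*y - z
trace(b^4 a) = trace(b)*trace(b a b^2) - trace(b a b)  (reduce the b square) = y^3*z - x*y^2 - 2*y*z + x
trace(b a^-1 b^3) = trace(b^4)*trace(a) - trace(b^4 a)  (eliminate a^-1) = x*y^4 - y^3*z - 3*x*y^2 + 2*y*z + x
trace(a b a b) = trace(b a)*trace(b a) - trace(1)  (split on b) = z^2 - 2
trace(a b a) = trace(a)*trace(b a) - trace(b)  (reduce the a square) = x*z - y
trace(b a b a b) = trace(b)*trace(a b a b) - trace(a b a)  (reduce the b square) = y*z^2 - x*z - y
trace(b^3 a b a) = trace(b)*trace(b a b a b) - trace(b a b a)  (reduce the b square) = y^2*z^2 - x*y*z - y^2 - z^2 + 2
trace(b a^-1 b^3 a) = trace(b^3 a b)*trace(a) - trace(b^3 a b a)  (eliminate a^-1) = x*y^3*z - x^2*y^2 - y^2*z^2 - x*y*z + x^2 + y^2 + z^2 - 2
trace(a^-1 b a^-1 b^3) = trace(b a^-1 b^3)*trace(a) - trace(b a^-1 b^3 a)  (eliminate a^-1) = x^2*y^4 - 2*x*y^3*z - 2*x^2*y^2 + y^2*z^2 + 3*x*y*z - y^2 - z^2 + 2
trace(b^5) = trace(b)*trace(b^4) - trace(b^3) = y^5 - 5*y^3 + 5*y
trace(b^5 a) = trace(b)*trace(a b^4) - trace(a b^3) = y^4*z - x*y^3 - 3*y^2*z + 2*x*y + z
trace(b a^-1 b^4) = trace(b^5)*trace(a) - trace(b^5 a) = x*y^5 - y^4*z - 4*x*y^3 + 3*y^2*z + 3*x*y - z
trace(b^4 a b a) = trace(b)*trace(a b a b^3) - trace(a b a b^2) = y^3*z^2 - x*y^2*z - y^3 - 2*y*z^2 + x*z + 3*y
trace(b a^-1 b^4 a) = trace(b^4 a b)*trace(a) - trace(b^4 a b a) = x*y^4*z - x^2*y^3 - y^3*z^2 - 2*x*y^2*z + 2*x^2*y + y^3 + 2*y*z^2 - 3*y
trace(a^-1 b a^-1 b^4) = trace(b a^-1 b^4)*trace(a) - trace(b a^-1 b^4 a) = x^2*y^5 - 2*x*y^4*z - 3*x^2*y^3 + y^3*z^2 + 5*x*y^2*z + x^2*y - y^3 - 2*y*z^2 - x*z + 3*y
assemble the triple (trace(r) - 2; trace(r a) - x; trace(r b) - y)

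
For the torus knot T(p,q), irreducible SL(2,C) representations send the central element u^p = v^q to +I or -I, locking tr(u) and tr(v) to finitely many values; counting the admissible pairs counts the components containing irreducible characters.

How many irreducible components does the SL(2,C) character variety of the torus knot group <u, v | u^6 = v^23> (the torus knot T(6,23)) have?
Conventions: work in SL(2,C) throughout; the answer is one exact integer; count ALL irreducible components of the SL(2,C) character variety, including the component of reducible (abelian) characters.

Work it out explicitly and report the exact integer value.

Gamma = < u, v | u^6 = v^23 > (torus knot T(6,23)); the central element u^6 = v^23 acts as +I or -I in any irreducible SL(2,C) representation.
This locks tr(u) to 2*cos(pi*alpha/6), alpha in 1..5, and tr(v) to 2*cos(pi*beta/23), beta in 1..22, on each component of irreducible characters.
Consistency of u^6 = (-1)^alpha I with v^23 = (-1)^beta I forces alpha = beta (mod 2).
count pairs: odd alpha (3 choices) x odd beta (11), plus even alpha (2) x even beta (11): 3*11 + 2*11 = 55.
components with irreducible characters: 55; plus the single component of reducible (abelian) characters: total 56.

56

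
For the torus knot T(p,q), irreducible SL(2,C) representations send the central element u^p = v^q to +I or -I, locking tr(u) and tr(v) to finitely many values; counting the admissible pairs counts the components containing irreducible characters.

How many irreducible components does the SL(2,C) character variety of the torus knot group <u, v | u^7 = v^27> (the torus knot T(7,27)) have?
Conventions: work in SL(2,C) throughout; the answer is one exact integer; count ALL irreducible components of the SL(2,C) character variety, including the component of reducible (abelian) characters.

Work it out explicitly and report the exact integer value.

79

For T(7,27): irreducibility forces the central element u^7 = v^27 to one of +I, -I.
On an irreducible component, tr(u) is locked at 2*cos(pi*alpha/7) for some alpha in 1..6, and tr(v) at 2*cos(pi*beta/27) for some beta in 1..26.
u^7 = (-1)^alpha I and v^27 = (-1)^beta I must agree, so alpha and beta have equal parity.
Enumerate parity-matched pairs: 3*13 odd-odd plus 3*13 even-even gives 78.
That is 78 components of irreducible characters, and with the reducible (abelian) component the total is 79.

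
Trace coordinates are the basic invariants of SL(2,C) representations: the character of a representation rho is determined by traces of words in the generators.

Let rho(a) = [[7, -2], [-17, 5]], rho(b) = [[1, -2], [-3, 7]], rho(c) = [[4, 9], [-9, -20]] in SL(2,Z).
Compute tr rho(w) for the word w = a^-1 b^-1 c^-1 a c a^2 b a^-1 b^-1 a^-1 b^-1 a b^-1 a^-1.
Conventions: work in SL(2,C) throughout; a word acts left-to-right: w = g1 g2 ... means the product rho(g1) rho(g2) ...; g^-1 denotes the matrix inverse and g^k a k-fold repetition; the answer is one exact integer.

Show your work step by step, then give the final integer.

15327645603840

rho(a^-1) = [[5, 2], [17, 7]]
... * rho(b^-1) = [[7, 2], [3, 1]]  ->  [[41, 12], [140, 41]]
... * rho(c^-1) = [[-20, -9], [9, 4]]  ->  [[-712, -321], [-2431, -1096]]
... * rho(a) = [[7, -2], [-17, 5]]  ->  [[473, -181], [1615, -618]]
... * rho(c) = [[4, 9], [-9, -20]]  ->  [[3521, 7877], [12022, 26895]]
... * rho(a) = [[7, -2], [-17, 5]]  ->  [[-109262, 32343], [-373061, 110431]]
... * rho(a) = [[7, -2], [-17, 5]]  ->  [[-1314665, 380239], [-4488754, 1298277]]
... * rho(b) = [[1, -2], [-3, 7]]  ->  [[-2455382, 5291003], [-8383585, 18065447]]
... * rho(a^-1) = [[5, 2], [17, 7]]  ->  [[77670141, 32126257], [265194674, 109690959]]
... * rho(b^-1) = [[7, 2], [3, 1]]  ->  [[640069758, 187466539], [2185435595, 640080307]]
... * rho(a^-1) = [[5, 2], [17, 7]]  ->  [[6387279953, 2592405289], [21808543194, 8851433339]]
... * rho(b^-1) = [[7, 2], [3, 1]]  ->  [[52488175538, 15366965195], [179214102375, 52468519727]]
... * rho(a) = [[7, -2], [-17, 5]]  ->  [[106178820451, -28141525101], [362533881266, -96085606115]]
... * rho(b^-1) = [[7, 2], [3, 1]]  ->  [[658827167854, 184216115801], [2249480350517, 628982156417]]
... * rho(a^-1) = [[5, 2], [17, 7]]  ->  [[6425809807887, 2607167146315], [21940098411674, 8901835795953]]
tr = 6425809807887 + 8901835795953 = 15327645603840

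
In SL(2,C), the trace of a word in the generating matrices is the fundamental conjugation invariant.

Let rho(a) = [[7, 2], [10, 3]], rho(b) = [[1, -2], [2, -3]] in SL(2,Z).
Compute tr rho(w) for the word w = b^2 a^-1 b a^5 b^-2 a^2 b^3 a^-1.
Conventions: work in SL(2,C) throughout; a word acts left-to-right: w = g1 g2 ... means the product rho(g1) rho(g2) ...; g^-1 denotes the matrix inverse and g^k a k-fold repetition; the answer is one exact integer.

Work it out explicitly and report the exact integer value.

rho(b) = [[1, -2], [2, -3]]
... * rho(b) = [[1, -2], [2, -3]]  ->  [[-3, 4], [-4, 5]]
... * rho(a^-1) = [[3, -2], [-10, 7]]  ->  [[-49, 34], [-62, 43]]
... * rho(b) = [[1, -2], [2, -3]]  ->  [[19, -4], [24, -5]]
... * rho(a) = [[7, 2], [10, 3]]  ->  [[93, 26], [118, 33]]
... * rho(a) = [[7, 2], [10, 3]]  ->  [[911, 264], [1156, 335]]
... * rho(a) = [[7, 2], [10, 3]]  ->  [[9017, 2614], [11442, 3317]]
... * rho(a) = [[7, 2], [10, 3]]  ->  [[89259, 25876], [113264, 32835]]
... * rho(a) = [[7, 2], [10, 3]]  ->  [[883573, 256146], [1121198, 325033]]
... * rho(b^-1) = [[-3, 2], [-2, 1]]  ->  [[-3163011, 2023292], [-4013660, 2567429]]
... * rho(b^-1) = [[-3, 2], [-2, 1]]  ->  [[5442449, -4302730], [6906122, -5459891]]
... * rho(a) = [[7, 2], [10, 3]]  ->  [[-4930157, -2023292], [-6256056, -2567429]]
... * rho(a) = [[7, 2], [10, 3]]  ->  [[-54744019, -15930190], [-69466682, -20214399]]
... * rho(b) = [[1, -2], [2, -3]]  ->  [[-86604399, 157278608], [-109895480, 199576561]]
... * rho(b) = [[1, -2], [2, -3]]  ->  [[227952817, -298627026], [289257642, -378938723]]
... * rho(b) = [[1, -2], [2, -3]]  ->  [[-369301235, 439975444], [-468619804, 558300885]]
... * rho(a^-1) = [[3, -2], [-10, 7]]  ->  [[-5507658145, 3818430578], [-6988868262, 4845345803]]
tr = -5507658145 + 4845345803 = -662312342

-662312342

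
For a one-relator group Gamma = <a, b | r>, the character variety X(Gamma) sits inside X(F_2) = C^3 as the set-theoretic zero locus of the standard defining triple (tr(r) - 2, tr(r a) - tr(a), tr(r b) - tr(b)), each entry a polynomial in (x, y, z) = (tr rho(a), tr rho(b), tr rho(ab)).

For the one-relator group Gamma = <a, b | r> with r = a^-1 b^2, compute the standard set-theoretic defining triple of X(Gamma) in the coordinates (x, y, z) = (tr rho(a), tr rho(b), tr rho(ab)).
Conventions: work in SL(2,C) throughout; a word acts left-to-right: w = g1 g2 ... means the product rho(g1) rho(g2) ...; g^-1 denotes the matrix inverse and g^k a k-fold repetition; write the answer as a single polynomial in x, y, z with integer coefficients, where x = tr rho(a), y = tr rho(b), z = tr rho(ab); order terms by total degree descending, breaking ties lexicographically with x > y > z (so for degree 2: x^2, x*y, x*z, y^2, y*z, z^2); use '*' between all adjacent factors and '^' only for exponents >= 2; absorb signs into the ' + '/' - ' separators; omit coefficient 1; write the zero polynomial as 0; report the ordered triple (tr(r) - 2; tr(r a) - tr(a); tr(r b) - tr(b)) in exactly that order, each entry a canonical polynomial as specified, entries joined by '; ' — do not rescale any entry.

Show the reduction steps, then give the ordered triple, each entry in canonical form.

tr(b^2) = tr(b) * tr(b) - tr(1) = y^2 - 2
reduce: tr(b^2 a) = tr(b) * tr(a b) - tr(a) = y*z - x
tr(a^-1 b^2) = tr(b^2) * tr(a) - tr(b^2 a) = x*y^2 - y*z - x
tr(b^3) = tr(b) * tr(b^2) - tr(b)  (reduce the b square) = y^3 - 3*y
so tr(b^3 a) = tr(b) * tr(a b^2) - tr(a b)  (reduce the b square) = y^2*z - x*y - z
so tr(a^-1 b^3) = tr(b^3) * tr(a) - tr(b^3 a)  (eliminate a^-1) = x*y^3 - y^2*z - 2*x*y + z
assemble the triple (tr(r) - 2; tr(r a) - x; tr(r b) - y)

x*y^2 - y*z - x - 2; y^2 - x - 2; x*y^3 - y^2*z - 2*x*y - y + z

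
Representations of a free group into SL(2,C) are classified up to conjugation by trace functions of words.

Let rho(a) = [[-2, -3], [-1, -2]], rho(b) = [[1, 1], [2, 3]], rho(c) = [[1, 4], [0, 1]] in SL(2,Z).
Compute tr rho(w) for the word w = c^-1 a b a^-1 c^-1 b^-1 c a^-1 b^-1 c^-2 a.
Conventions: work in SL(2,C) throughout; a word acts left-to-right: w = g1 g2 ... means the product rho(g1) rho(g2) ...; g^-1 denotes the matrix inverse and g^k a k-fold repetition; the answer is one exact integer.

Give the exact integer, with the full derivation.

rho(c^-1) = [[1, -4], [0, 1]]
... * rho(a) = [[-2, -3], [-1, -2]]  ->  [[2, 5], [-1, -2]]
... * rho(b) = [[1, 1], [2, 3]]  ->  [[12, 17], [-5, -7]]
... * rho(a^-1) = [[-2, 3], [1, -2]]  ->  [[-7, 2], [3, -1]]
... * rho(c^-1) = [[1, -4], [0, 1]]  ->  [[-7, 30], [3, -13]]
... * rho(b^-1) = [[3, -1], [-2, 1]]  ->  [[-81, 37], [35, -16]]
... * rho(c) = [[1, 4], [0, 1]]  ->  [[-81, -287], [35, 124]]
... * rho(a^-1) = [[-2, 3], [1, -2]]  ->  [[-125, 331], [54, -143]]
... * rho(b^-1) = [[3, -1], [-2, 1]]  ->  [[-1037, 456], [448, -197]]
... * rho(c^-1) = [[1, -4], [0, 1]]  ->  [[-1037, 4604], [448, -1989]]
... * rho(c^-1) = [[1, -4], [0, 1]]  ->  [[-1037, 8752], [448, -3781]]
... * rho(a) = [[-2, -3], [-1, -2]]  ->  [[-6678, -14393], [2885, 6218]]
tr = -6678 + 6218 = -460

-460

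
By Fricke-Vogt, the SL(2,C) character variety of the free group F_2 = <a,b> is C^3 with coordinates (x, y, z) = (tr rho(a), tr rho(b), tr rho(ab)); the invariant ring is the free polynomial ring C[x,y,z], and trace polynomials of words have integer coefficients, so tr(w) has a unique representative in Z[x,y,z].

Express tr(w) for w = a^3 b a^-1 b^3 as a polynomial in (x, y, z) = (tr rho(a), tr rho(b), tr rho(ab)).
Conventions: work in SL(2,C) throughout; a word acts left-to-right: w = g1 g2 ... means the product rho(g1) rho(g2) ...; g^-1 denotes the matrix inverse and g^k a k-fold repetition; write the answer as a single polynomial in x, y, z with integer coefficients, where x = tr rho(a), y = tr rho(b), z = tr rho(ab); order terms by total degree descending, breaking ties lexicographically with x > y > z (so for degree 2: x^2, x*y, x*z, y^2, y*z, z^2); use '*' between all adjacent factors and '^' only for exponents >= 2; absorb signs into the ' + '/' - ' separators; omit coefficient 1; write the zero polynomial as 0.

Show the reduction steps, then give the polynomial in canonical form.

apply: tr(b a b) = tr(b) * tr(a b) - tr(a)   [square of b] = y*z - x
use: tr(b^3 a) = tr(b) * tr(b a b) - tr(b a)   [square of b] = y^2*z - x*y - z
tr(b^2) = tr(b) * tr(b) - tr(1)   [square of b] = y^2 - 2
apply: tr(b^3) = tr(b) * tr(b^2) - tr(b)   [square of b] = y^3 - 3*y
apply: tr(b^3 a^2) = tr(a) * tr(b^3 a) - tr(b^3)   [square of a] = x*y^2*z - x^2*y - y^3 - x*z + 3*y
tr(a^3 b^3) = tr(a) * tr(b^3 a^2) - tr(b^3 a)   [square of a] = x^2*y^2*z - x^3*y - x*y^3 - x^2*z - y^2*z + 4*x*y + z
apply: tr(b^2 a^2) = tr(a) * tr(b^2 a) - tr(b^2)   [square of a] = x*y*z - x^2 - y^2 + 2
use: tr(a^3 b^2) = tr(a) * tr(b^2 a^2) - tr(b^2 a)   [square of a] = x^2*y*z - x^3 - x*y^2 - y*z + 3*x
use: tr(b^3 a^3 b) = tr(b) * tr(a^3 b^3) - tr(a^3 b^2)   [square of b] = x^2*y^3*z - x^3*y^2 - x*y^4 - 2*x^2*y*z - y^3*z + x^3 + 5*x*y^2 + 2*y*z - 3*x
tr(b a b a) = tr(b a) * tr(b a) - tr(1)   [split at a repeated b] = z^2 - 2
tr(a b a b a) = tr(a) * tr(b a b a) - tr(b a b)   [square of a] = x*z^2 - y*z - x
use: tr(a^3 b a b) = tr(a) * tr(a b a b a) - tr(a b a b)   [square of a] = x^2*z^2 - x*y*z - x^2 - z^2 + 2
use: tr(b a^2) = tr(a) * tr(b a) - tr(b)   [square of a] = x*z - y
apply: tr(a b a^2) = tr(a) * tr(b a^2) - tr(b a)   [square of a] = x^2*z - x*y - z
apply: tr(a^3 b a) = tr(a) * tr(a b a^2) - tr(a b a)   [square of a] = x^3*z - x^2*y - 2*x*z + y
tr(b a^3 b a b) = tr(b) * tr(a^3 b a b) - tr(a^3 b a)   [square of b] = x^2*y*z^2 - x^3*z - x*y^2*z - y*z^2 + 2*x*z + y
apply: tr(b^3 a^3 b a) = tr(b) * tr(b a^3 b a b) - tr(b a^3 b a)   [square of b] = x^2*y^2*z^2 - x^3*y*z - x*y^3*z - x^2*z^2 - y^2*z^2 + 3*x*y*z + x^2 + y^2 + z^2 - 2
tr(a^3 b a^-1 b^3) = tr(b^3 a^3 b) * tr(a) - tr(b^3 a^3 b a)   [inverse elimination on a] = x^3*y^3*z - x^4*y^2 - x^2*y^4 - x^2*y^2*z^2 - x^3*y*z + x^4 + 5*x^2*y^2 + x^2*z^2 + y^2*z^2 - x*y*z - 4*x^2 - y^2 - z^2 + 2

x^3*y^3*z - x^4*y^2 - x^2*y^4 - x^2*y^2*z^2 - x^3*y*z + x^4 + 5*x^2*y^2 + x^2*z^2 + y^2*z^2 - x*y*z - 4*x^2 - y^2 - z^2 + 2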